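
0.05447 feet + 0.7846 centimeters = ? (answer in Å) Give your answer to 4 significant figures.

0.05447 ft = 1.66025 × 10^8 Å and 0.7846 cm = 7.84600 × 10^7 Å.
1.66025 × 10^8 + 7.84600 × 10^7 ≈ 2.445 × 10^8 Å.

2.445 × 10^8 angstroms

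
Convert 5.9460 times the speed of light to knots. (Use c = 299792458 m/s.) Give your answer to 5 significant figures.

1 speed of light = 5.82750 × 10^8 kn.
Then 5.9460 × 5.82750 × 10^8 ≈ 3.4650 × 10^9 kn.

3.4650 × 10^9 knots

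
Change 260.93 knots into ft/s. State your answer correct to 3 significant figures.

440 feet per second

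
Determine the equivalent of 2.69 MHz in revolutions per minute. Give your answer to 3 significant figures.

1 MHz = 6.00000 × 10^7 rpm.
Thus 2.69 × 6.00000 × 10^7 ≈ 1.61 × 10^8 rpm.

1.61 × 10^8 revolutions per minute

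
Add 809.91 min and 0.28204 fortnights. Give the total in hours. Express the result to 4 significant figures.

809.91 min = 13.4985 h and 0.28204 fortnight = 94.7654 h.
13.4985 + 94.7654 ≈ 108.3 h.

108.3 h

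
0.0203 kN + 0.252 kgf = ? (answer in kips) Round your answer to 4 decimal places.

0.0203 kN = 0.00456362 kip and 0.252 kgf = 0.000555565 kip.
0.00456362 + 0.000555565 ≈ 0.0051 kip.

0.0051 kip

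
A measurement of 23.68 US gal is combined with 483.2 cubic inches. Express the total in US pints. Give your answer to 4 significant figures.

206.2 US pt

23.68 US gal = 189.440 US pt and 483.2 in³ = 16.7342 US pt.
189.440 + 16.7342 ≈ 206.2 US pt.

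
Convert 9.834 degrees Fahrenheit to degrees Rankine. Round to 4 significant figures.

469.5 °R

°R = °F + 459.67.
Applying the formula gives 469.5 °R.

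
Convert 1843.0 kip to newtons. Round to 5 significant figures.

8.1981e+6 N

1 kip = 4448.22 N.
1843.0 × 4448.22 ≈ 8.1981e+6 N.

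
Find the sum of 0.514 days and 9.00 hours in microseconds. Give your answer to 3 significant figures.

7.68 × 10^10 microseconds

0.514 d = 4.44096 × 10^10 μs and 9.00 h = 3.24000 × 10^10 μs.
4.44096 × 10^10 + 3.24000 × 10^10 ≈ 7.68 × 10^10 μs.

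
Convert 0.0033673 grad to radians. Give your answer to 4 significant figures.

1 gradian = 0.0157080 rad.
So 0.0033673 × 0.0157080 ≈ 5.289 × 10^-5 rad.

5.289 × 10^-5 rad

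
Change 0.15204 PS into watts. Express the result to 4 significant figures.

1 metric horsepower = 735.499 watts.
Then 0.15204 × 735.499 ≈ 111.8 W.

111.8 watts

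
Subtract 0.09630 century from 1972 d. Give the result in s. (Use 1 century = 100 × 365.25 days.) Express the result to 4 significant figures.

-1.335 × 10^8 s

1972 d = 1.70381 × 10^8 s and 0.09630 century = 3.03900 × 10^8 s.
1.70381 × 10^8 − 3.03900 × 10^8 ≈ -1.335 × 10^8 s.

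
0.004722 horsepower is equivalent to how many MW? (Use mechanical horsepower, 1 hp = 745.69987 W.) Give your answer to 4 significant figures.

1 horsepower = 0.000745700 megawatts.
Thus 0.004722 × 0.000745700 ≈ 3.521 × 10^-6 MW.

3.521 × 10^-6 MW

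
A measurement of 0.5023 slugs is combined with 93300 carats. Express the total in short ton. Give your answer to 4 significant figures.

0.02865 short ton

0.5023 slug = 0.00808051 short ton and 93300 ct = 0.0205691 short ton.
0.00808051 + 0.0205691 ≈ 0.02865 short ton.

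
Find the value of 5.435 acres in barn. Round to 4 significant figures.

2.199e+32 barn

1 acre = 4.04686e+31 barns.
Then 5.435 × 4.04686e+31 ≈ 2.199e+32 barn.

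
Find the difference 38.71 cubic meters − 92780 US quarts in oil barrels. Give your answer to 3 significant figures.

-309 oil barrels

38.71 m³ = 243.479 bbl and 92780 US qt = 552.262 bbl.
243.479 − 552.262 ≈ -309 bbl.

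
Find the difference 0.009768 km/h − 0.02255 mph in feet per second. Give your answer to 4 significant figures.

-0.02417 ft/s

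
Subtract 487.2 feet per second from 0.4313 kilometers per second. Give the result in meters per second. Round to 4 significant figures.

282.8 m/s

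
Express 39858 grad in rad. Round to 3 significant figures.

626 rad

1 gradian = 0.0157080 radians.
39858 × 0.0157080 ≈ 626 rad.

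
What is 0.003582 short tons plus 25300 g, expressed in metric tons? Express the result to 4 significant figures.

0.003582 short ton = 0.00324954 t and 25300 g = 0.0253000 t.
0.00324954 + 0.0253000 ≈ 0.02855 t.

0.02855 t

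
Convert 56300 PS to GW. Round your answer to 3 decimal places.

0.041 GW

1 metric horsepower = 7.35499e-7 GW.
56300 × 7.35499e-7 ≈ 0.041 GW.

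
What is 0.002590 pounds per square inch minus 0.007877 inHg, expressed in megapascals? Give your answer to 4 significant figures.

-8.817 × 10^-6 megapascals

0.002590 psi = 1.78574 × 10^-5 MPa and 0.007877 inHg = 2.66746 × 10^-5 MPa.
1.78574 × 10^-5 − 2.66746 × 10^-5 ≈ -8.817 × 10^-6 MPa.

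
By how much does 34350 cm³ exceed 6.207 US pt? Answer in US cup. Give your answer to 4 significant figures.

34350 cm³ = 145.189 US cup and 6.207 US pt = 12.4140 US cup.
145.189 − 12.4140 ≈ 132.8 US cup.

132.8 US cups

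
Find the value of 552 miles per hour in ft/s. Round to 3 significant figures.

810 feet per second

1 mph = 1.46667 feet per second.
Thus 552 × 1.46667 ≈ 810 ft/s.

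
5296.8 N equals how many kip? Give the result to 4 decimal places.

1 N = 0.000224809 kips.
5296.8 × 0.000224809 ≈ 1.1908 kip.

1.1908 kips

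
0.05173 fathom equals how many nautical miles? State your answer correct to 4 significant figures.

1 fathom = 0.000987473 nmi.
Thus 0.05173 × 0.000987473 ≈ 5.108e-5 nmi.

5.108e-5 nmi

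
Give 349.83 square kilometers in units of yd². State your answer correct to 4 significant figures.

4.184e+8 yd²

1 km² = 1.19599e+6 yd².
Thus 349.83 × 1.19599e+6 ≈ 4.184e+8 yd².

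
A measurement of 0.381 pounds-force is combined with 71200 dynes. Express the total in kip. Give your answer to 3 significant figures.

0.381 lbf = 0.000381000 kip and 71200 dyn = 0.000160064 kip.
0.000381000 + 0.000160064 ≈ 0.000541 kip.

0.000541 kip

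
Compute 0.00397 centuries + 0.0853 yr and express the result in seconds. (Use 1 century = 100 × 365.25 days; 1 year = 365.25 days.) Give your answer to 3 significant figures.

1.52e+7 seconds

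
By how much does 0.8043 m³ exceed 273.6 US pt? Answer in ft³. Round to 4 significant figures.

0.8043 m³ = 28.40359 ft³ and 273.6 US pt = 4.571875 ft³.
28.40359 − 4.571875 ≈ 23.83 ft³.

23.83 ft³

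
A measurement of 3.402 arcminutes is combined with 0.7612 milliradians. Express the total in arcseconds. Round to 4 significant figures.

3.402 arcmin = 204.120 arcsec and 0.7612 mrad = 157.009 arcsec.
204.120 + 157.009 ≈ 361.1 arcsec.

361.1 arcsec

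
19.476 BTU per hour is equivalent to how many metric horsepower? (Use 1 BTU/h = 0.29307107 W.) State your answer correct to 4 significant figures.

1 BTU per hour = 0.000398466 PS.
Then 19.476 × 0.000398466 ≈ 0.007761 PS.

0.007761 PS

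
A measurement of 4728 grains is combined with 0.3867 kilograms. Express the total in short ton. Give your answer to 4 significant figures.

0.0007640 short ton

4728 gr = 0.000337714 short ton and 0.3867 kg = 0.000426264 short ton.
0.000337714 + 0.000426264 ≈ 0.0007640 short ton.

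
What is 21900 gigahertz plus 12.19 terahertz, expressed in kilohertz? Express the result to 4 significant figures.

21900 GHz = 2.19000e+10 kHz and 12.19 THz = 1.21900e+10 kHz.
2.19000e+10 + 1.21900e+10 ≈ 3.409e+10 kHz.

3.409e+10 kilohertz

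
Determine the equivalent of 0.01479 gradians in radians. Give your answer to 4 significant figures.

0.0002323 rad

1 gradian = 0.0157080 radians.
0.01479 × 0.0157080 ≈ 0.0002323 rad.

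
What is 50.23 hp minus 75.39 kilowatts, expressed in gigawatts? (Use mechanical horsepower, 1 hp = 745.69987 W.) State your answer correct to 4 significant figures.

50.23 hp = 3.74565e-5 GW and 75.39 kW = 7.53900e-5 GW.
3.74565e-5 − 7.53900e-5 ≈ -3.793e-5 GW.

-3.793e-5 gigawatts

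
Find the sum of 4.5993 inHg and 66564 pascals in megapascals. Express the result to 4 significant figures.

0.08214 megapascals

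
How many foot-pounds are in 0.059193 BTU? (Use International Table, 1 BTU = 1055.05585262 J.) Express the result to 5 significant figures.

46.062 foot-pounds

1 BTU = 778.169 foot-pounds.
Then 0.059193 × 778.169 ≈ 46.062 ft·lbf.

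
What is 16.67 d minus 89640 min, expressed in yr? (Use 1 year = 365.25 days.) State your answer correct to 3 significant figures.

16.67 d = 0.0456400 yr and 89640 min = 0.170431 yr.
0.0456400 − 0.170431 ≈ -0.125 yr.

-0.125 yr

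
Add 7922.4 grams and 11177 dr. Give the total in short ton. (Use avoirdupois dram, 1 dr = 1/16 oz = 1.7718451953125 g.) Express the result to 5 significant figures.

7922.4 g = 0.00873295 short ton and 11177 dr = 0.0218301 short ton.
0.00873295 + 0.0218301 ≈ 0.030563 short ton.

0.030563 short tons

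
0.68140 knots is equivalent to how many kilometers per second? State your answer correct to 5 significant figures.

1 knot = 0.000514444 km/s.
Thus 0.68140 × 0.000514444 ≈ 0.00035054 km/s.

0.00035054 km/s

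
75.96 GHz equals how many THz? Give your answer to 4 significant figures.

0.07596 THz

1 gigahertz = 0.00100000 terahertz.
Thus 75.96 × 0.00100000 ≈ 0.07596 THz.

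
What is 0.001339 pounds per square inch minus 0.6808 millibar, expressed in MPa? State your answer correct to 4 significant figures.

0.001339 psi = 9.23208e-6 MPa and 0.6808 mbar = 6.80800e-5 MPa.
9.23208e-6 − 6.80800e-5 ≈ -5.885e-5 MPa.

-5.885e-5 megapascals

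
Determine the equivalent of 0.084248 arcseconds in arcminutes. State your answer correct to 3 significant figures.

0.00140 arcminutes

1 arcsecond = 0.0166667 arcmin.
Then 0.084248 × 0.0166667 ≈ 0.00140 arcmin.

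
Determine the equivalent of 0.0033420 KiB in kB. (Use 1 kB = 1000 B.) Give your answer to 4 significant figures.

0.003422 kB

1 KiB = 1.02400 kB.
0.0033420 × 1.02400 ≈ 0.003422 kB.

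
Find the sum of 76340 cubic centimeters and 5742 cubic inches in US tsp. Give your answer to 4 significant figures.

34580 US tsp

76340 cm³ = 15488.2 US tsp and 5742 in³ = 19090.3 US tsp.
15488.2 + 19090.3 ≈ 34580 US tsp.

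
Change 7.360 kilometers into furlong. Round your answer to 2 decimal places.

36.59 furlongs

1 km = 4.97097 furlongs.
7.360 × 4.97097 ≈ 36.59 furlong.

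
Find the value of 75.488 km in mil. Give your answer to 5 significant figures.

1 kilometer = 3.93701e+7 mil.
Then 75.488 × 3.93701e+7 ≈ 2.9720e+9 mil.

2.9720e+9 mil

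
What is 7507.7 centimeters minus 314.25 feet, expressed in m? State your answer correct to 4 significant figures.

-20.71 meters

7507.7 cm = 75.0770 m and 314.25 ft = 95.7834 m.
75.0770 − 95.7834 ≈ -20.71 m.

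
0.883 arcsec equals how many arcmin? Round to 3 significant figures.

0.0147 arcminutes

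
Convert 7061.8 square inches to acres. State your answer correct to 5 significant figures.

1 in² = 1.59423e-7 acres.
Thus 7061.8 × 1.59423e-7 ≈ 0.0011258 acre.

0.0011258 acre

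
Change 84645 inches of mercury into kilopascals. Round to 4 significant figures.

286600 kPa

1 inch of mercury = 3.38639 kPa.
Thus 84645 × 3.38639 ≈ 286600 kPa.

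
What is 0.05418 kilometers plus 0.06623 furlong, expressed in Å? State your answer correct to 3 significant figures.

6.75e+11 angstroms

0.05418 km = 5.41800e+11 Å and 0.06623 furlong = 1.33234e+11 Å.
5.41800e+11 + 1.33234e+11 ≈ 6.75e+11 Å.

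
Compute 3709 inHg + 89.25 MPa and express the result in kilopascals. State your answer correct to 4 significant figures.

101800 kilopascals

3709 inHg = 12560.1 kPa and 89.25 MPa = 89250.0 kPa.
12560.1 + 89250.0 ≈ 101800 kPa.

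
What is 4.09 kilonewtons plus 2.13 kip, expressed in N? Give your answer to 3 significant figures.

4.09 kN = 4090.00 N and 2.13 kip = 9474.71 N.
4090.00 + 9474.71 ≈ 13600 N.

13600 N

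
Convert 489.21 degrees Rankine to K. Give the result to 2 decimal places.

°R = K × 9/5.
Applying the formula gives 271.78 K.

271.78 kelvins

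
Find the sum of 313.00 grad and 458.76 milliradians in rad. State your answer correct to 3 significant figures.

313.00 grad = 4.91659 rad and 458.76 mrad = 0.458760 rad.
4.91659 + 0.458760 ≈ 5.38 rad.

5.38 rad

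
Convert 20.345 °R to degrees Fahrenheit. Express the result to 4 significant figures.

-439.3 °F

°R = °F + 459.67.
Applying the formula gives -439.3 °F.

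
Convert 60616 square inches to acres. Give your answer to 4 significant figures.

0.009664 acres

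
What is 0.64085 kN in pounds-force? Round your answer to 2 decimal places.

1 kilonewton = 224.809 lbf.
Thus 0.64085 × 224.809 ≈ 144.07 lbf.

144.07 pounds-force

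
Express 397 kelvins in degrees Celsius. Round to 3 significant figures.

K = °C + 273.15.
Applying the formula gives 124 °C.

124 degrees Celsius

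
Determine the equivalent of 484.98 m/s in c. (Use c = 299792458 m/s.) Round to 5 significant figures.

1.6177e-6 times the speed of light

1 meter per second = 3.33564e-9 c.
484.98 × 3.33564e-9 ≈ 1.6177e-6 c.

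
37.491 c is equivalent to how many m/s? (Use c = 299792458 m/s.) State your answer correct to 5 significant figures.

1 c = 2.99792 × 10^8 m/s.
Thus 37.491 × 2.99792 × 10^8 ≈ 1.1240 × 10^10 m/s.

1.1240 × 10^10 m/s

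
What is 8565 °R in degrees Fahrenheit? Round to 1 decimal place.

8105.3 degrees Fahrenheit

°R = °F + 459.67.
Applying the formula gives 8105.3 °F.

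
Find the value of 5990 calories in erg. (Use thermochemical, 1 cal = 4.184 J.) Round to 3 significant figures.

1 cal = 4.18400e+7 erg.
So 5990 × 4.18400e+7 ≈ 2.51e+11 erg.

2.51e+11 ergs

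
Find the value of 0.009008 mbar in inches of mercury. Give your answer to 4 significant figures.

1 mbar = 0.0295300 inches of mercury.
0.009008 × 0.0295300 ≈ 0.0002660 inHg.

0.0002660 inHg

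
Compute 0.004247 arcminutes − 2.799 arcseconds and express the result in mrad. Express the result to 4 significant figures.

0.004247 arcmin = 0.00123540 mrad and 2.799 arcsec = 0.0135699 mrad.
0.00123540 − 0.0135699 ≈ -0.01233 mrad.

-0.01233 mrad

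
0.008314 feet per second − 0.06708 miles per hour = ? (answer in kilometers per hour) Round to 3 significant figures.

-0.0988 km/h

0.008314 ft/s = 0.00912279 km/h and 0.06708 mph = 0.107955 km/h.
0.00912279 − 0.107955 ≈ -0.0988 km/h.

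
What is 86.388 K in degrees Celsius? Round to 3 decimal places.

-186.762 °C

K = °C + 273.15.
Applying the formula gives -186.762 °C.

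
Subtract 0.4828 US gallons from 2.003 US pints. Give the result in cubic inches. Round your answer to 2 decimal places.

-53.69 cubic inches

2.003 US pt = 57.8366 in³ and 0.4828 US gal = 111.527 in³.
57.8366 − 111.527 ≈ -53.69 in³.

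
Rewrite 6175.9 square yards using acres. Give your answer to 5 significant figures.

1 yd² = 0.000206612 acre.
Then 6175.9 × 0.000206612 ≈ 1.2760 acre.

1.2760 acre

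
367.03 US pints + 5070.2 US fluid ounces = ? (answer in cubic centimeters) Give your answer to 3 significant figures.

367.03 US pt = 173670 cm³ and 5070.2 US fl oz = 149944 cm³.
173670 + 149944 ≈ 324000 cm³.

324000 cubic centimeters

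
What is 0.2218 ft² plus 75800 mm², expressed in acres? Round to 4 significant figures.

0.2218 ft² = 5.09183 × 10^-6 acre and 75800 mm² = 1.87306 × 10^-5 acre.
5.09183 × 10^-6 + 1.87306 × 10^-5 ≈ 2.382 × 10^-5 acre.

2.382 × 10^-5 acres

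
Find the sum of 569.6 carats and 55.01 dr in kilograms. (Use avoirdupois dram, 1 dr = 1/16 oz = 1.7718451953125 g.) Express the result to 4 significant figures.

0.2114 kg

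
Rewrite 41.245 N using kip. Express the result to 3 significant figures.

1 N = 0.000224809 kip.
Then 41.245 × 0.000224809 ≈ 0.00927 kip.

0.00927 kips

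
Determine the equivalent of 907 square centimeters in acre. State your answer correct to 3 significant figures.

2.24e-5 acre

1 square centimeter = 2.47105e-8 acre.
Then 907 × 2.47105e-8 ≈ 2.24e-5 acre.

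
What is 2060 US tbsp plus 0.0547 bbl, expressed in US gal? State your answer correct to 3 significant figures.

2060 US tbsp = 8.046875 US gal and 0.0547 bbl = 2.297400 US gal.
8.046875 + 2.297400 ≈ 10.3 US gal.

10.3 US gal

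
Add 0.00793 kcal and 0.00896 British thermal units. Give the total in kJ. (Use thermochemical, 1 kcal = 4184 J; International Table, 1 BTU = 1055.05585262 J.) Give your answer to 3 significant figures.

0.0426 kJ

0.00793 kcal = 0.0331791 kJ and 0.00896 BTU = 0.00945330 kJ.
0.0331791 + 0.00945330 ≈ 0.0426 kJ.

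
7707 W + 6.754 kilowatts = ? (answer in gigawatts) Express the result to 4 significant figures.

1.446 × 10^-5 gigawatts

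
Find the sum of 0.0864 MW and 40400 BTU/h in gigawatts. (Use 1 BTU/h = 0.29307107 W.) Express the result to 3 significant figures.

0.0864 MW = 8.64000 × 10^-5 GW and 40400 BTU/h = 1.18401 × 10^-5 GW.
8.64000 × 10^-5 + 1.18401 × 10^-5 ≈ 9.82 × 10^-5 GW.

9.82 × 10^-5 GW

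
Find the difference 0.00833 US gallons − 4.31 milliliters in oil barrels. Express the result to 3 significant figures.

0.00833 US gal = 0.000198333 bbl and 4.31 mL = 2.71091 × 10^-5 bbl.
0.000198333 − 2.71091 × 10^-5 ≈ 0.000171 bbl.

0.000171 oil barrels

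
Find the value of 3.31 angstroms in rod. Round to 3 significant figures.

6.58e-11 rod

1 angstrom = 1.98839e-11 rod.
Then 3.31 × 1.98839e-11 ≈ 6.58e-11 rod.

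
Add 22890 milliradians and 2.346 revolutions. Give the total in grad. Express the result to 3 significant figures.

2400 grad

22890 mrad = 1457.22 grad and 2.346 rev = 938.400 grad.
1457.22 + 938.400 ≈ 2400 grad.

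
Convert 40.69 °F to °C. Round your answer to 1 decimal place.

4.8 °C

°F = °C × 9/5 + 32.
Applying the formula gives 4.8 °C.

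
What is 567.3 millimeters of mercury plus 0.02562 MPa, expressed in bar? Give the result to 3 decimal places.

1.013 bar

567.3 mmHg = 0.756338 bar and 0.02562 MPa = 0.256200 bar.
0.756338 + 0.256200 ≈ 1.013 bar.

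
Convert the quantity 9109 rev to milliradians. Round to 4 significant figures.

5.723 × 10^7 mrad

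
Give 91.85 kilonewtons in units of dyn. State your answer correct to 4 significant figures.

1 kilonewton = 1.00000e+8 dyn.
91.85 × 1.00000e+8 ≈ 9.185e+9 dyn.

9.185e+9 dyn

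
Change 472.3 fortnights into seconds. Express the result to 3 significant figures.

1 fortnight = 1.20960e+6 seconds.
Thus 472.3 × 1.20960e+6 ≈ 5.71e+8 s.

5.71e+8 s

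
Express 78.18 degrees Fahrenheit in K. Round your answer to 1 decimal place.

298.8 K

K = (°F + 459.67) × 5/9.
Applying the formula gives 298.8 K.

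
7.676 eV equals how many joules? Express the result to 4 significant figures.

1 eV = 1.60218e-19 joules.
Then 7.676 × 1.60218e-19 ≈ 1.230e-18 J.

1.230e-18 J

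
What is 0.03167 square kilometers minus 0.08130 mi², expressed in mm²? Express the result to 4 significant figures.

0.03167 km² = 3.16700e+10 mm² and 0.08130 mi² = 2.10566e+11 mm².
3.16700e+10 − 2.10566e+11 ≈ -1.789e+11 mm².

-1.789e+11 square millimeters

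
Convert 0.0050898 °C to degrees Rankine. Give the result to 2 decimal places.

°R = (°C + 273.15) × 9/5.
Applying the formula gives 491.68 °R.

491.68 °R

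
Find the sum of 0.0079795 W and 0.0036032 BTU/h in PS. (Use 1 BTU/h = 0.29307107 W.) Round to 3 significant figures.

0.0079795 W = 1.08491 × 10^-5 PS and 0.0036032 BTU/h = 1.43575 × 10^-6 PS.
1.08491 × 10^-5 + 1.43575 × 10^-6 ≈ 1.23 × 10^-5 PS.

1.23 × 10^-5 PS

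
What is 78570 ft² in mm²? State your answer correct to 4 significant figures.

7.299e+9 mm²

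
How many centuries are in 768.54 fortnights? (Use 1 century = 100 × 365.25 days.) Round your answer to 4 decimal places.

1 fortnight = 0.000383299 centuries.
So 768.54 × 0.000383299 ≈ 0.2946 century.

0.2946 centuries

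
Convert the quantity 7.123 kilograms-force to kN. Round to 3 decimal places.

0.070 kN

1 kgf = 0.00980665 kilonewtons.
Then 7.123 × 0.00980665 ≈ 0.070 kN.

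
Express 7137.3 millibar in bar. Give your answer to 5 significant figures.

7.1373 bar

1 millibar = 0.00100000 bar.
Then 7137.3 × 0.00100000 ≈ 7.1373 bar.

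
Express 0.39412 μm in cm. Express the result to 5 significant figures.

3.9412 × 10^-5 centimeters

1 μm = 0.000100000 centimeters.
Thus 0.39412 × 0.000100000 ≈ 3.9412 × 10^-5 cm.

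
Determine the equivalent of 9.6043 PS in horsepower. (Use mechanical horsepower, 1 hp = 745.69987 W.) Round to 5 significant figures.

1 PS = 0.986320 hp.
So 9.6043 × 0.986320 ≈ 9.4729 hp.

9.4729 hp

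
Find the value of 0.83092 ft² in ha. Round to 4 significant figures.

7.719e-6 ha

1 square foot = 9.29030e-6 ha.
Thus 0.83092 × 9.29030e-6 ≈ 7.719e-6 ha.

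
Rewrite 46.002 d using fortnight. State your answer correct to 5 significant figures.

3.2859 fortnights

1 d = 0.0714286 fortnight.
Then 46.002 × 0.0714286 ≈ 3.2859 fortnight.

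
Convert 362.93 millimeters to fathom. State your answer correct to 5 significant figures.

0.19845 fathoms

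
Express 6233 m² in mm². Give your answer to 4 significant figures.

1 m² = 1.00000e+6 mm².
So 6233 × 1.00000e+6 ≈ 6.233e+9 mm².

6.233e+9 square millimeters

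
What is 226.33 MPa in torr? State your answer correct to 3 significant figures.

1.70e+6 torr

1 MPa = 7500.62 torr.
So 226.33 × 7500.62 ≈ 1.70e+6 torr.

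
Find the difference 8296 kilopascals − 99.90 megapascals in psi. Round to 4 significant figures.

-13290 psi

8296 kPa = 1203.23 psi and 99.90 MPa = 14489.3 psi.
1203.23 − 14489.3 ≈ -13290 psi.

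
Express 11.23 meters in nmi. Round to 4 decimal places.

0.0061 nmi

1 meter = 0.000539957 nmi.
11.23 × 0.000539957 ≈ 0.0061 nmi.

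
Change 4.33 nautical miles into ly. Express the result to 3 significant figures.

8.48 × 10^-13 ly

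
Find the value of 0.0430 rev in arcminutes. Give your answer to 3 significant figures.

929 arcminutes

1 rev = 21600.0 arcminutes.
0.0430 × 21600.0 ≈ 929 arcmin.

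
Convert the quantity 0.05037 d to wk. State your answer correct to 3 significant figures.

1 d = 0.142857 wk.
Thus 0.05037 × 0.142857 ≈ 0.00720 wk.

0.00720 wk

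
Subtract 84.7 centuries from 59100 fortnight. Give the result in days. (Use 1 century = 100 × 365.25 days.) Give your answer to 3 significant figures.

-2.27 × 10^6 days

59100 fortnight = 827400 d and 84.7 century = 3.09367 × 10^6 d.
827400 − 3.09367 × 10^6 ≈ -2.27 × 10^6 d.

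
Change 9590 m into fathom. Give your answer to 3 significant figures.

5240 fathom

1 meter = 0.546807 fathoms.
Thus 9590 × 0.546807 ≈ 5240 fathom.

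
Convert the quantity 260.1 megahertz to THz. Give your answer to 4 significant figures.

0.0002601 terahertz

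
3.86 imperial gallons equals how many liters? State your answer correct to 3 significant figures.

17.5 L

1 imperial gallon = 4.54609 L.
3.86 × 4.54609 ≈ 17.5 L.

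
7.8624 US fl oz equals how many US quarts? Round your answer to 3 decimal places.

1 US fluid ounce = 0.0312500 US quarts.
7.8624 × 0.0312500 ≈ 0.246 US qt.

0.246 US quarts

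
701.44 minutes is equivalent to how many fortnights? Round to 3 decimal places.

1 min = 4.96032e-5 fortnight.
So 701.44 × 4.96032e-5 ≈ 0.035 fortnight.

0.035 fortnight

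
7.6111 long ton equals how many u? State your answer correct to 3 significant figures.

1 long ton = 6.11878e+29 atomic mass units.
Thus 7.6111 × 6.11878e+29 ≈ 4.66e+30 u.

4.66e+30 atomic mass units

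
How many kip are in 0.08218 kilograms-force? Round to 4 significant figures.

0.0001812 kip

1 kilogram-force = 0.00220462 kip.
So 0.08218 × 0.00220462 ≈ 0.0001812 kip.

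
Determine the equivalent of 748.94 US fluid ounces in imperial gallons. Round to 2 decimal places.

1 US fluid ounce = 0.00650527 imperial gallons.
So 748.94 × 0.00650527 ≈ 4.87 imp gal.

4.87 imp gal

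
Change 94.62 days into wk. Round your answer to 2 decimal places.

13.52 wk

1 d = 0.142857 weeks.
So 94.62 × 0.142857 ≈ 13.52 wk.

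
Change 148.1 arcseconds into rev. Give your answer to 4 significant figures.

0.0001143 rev

1 arcsecond = 7.71605e-7 revolutions.
So 148.1 × 7.71605e-7 ≈ 0.0001143 rev.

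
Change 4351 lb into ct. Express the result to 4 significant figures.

1 lb = 2267.96 ct.
Thus 4351 × 2267.96 ≈ 9.868 × 10^6 ct.

9.868 × 10^6 ct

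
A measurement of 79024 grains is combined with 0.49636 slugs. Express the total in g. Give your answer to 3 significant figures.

12400 grams

79024 gr = 5120.67 g and 0.49636 slug = 7243.83 g.
5120.67 + 7243.83 ≈ 12400 g.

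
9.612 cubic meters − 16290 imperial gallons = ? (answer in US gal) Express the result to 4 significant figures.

9.612 m³ = 2539.22 US gal and 16290 imp gal = 19563.5 US gal.
2539.22 − 19563.5 ≈ -17020 US gal.

-17020 US gallons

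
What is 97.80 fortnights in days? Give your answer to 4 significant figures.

1369 d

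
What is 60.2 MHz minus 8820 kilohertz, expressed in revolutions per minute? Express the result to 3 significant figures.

3.08e+9 rpm

60.2 MHz = 3.61200e+9 rpm and 8820 kHz = 5.29200e+8 rpm.
3.61200e+9 − 5.29200e+8 ≈ 3.08e+9 rpm.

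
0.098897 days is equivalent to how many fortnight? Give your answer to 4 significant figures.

0.007064 fortnight

1 day = 0.0714286 fortnight.
Thus 0.098897 × 0.0714286 ≈ 0.007064 fortnight.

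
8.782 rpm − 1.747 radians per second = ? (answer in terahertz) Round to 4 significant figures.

-1.317 × 10^-13 THz

8.782 rpm = 1.46367 × 10^-13 THz and 1.747 rad/s = 2.78044 × 10^-13 THz.
1.46367 × 10^-13 − 2.78044 × 10^-13 ≈ -1.317 × 10^-13 THz.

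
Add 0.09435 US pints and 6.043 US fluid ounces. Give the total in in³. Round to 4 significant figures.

0.09435 US pt = 2.72436 in³ and 6.043 US fl oz = 10.9057 in³.
2.72436 + 10.9057 ≈ 13.63 in³.

13.63 in³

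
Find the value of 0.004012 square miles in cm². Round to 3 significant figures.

1.04e+8 cm²

1 square mile = 2.58999e+10 cm².
0.004012 × 2.58999e+10 ≈ 1.04e+8 cm².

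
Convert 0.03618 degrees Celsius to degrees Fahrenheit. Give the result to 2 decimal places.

32.07 °F

°C = (°F − 32) × 5/9.
Applying the formula gives 32.07 °F.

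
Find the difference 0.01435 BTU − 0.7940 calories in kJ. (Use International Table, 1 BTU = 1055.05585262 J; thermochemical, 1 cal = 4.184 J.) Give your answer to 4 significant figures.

0.01182 kilojoules

0.01435 BTU = 0.0151401 kJ and 0.7940 cal = 0.00332210 kJ.
0.0151401 − 0.00332210 ≈ 0.01182 kJ.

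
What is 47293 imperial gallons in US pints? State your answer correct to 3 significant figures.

454000 US pints

1 imperial gallon = 9.60760 US pt.
47293 × 9.60760 ≈ 454000 US pt.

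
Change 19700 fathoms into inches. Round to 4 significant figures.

1.418e+6 inches

1 fathom = 72.0000 in.
So 19700 × 72.0000 ≈ 1.418e+6 in.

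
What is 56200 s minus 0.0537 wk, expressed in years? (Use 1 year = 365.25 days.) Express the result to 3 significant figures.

56200 s = 0.00178087 yr and 0.0537 wk = 0.00102916 yr.
0.00178087 − 0.00102916 ≈ 0.000752 yr.

0.000752 yr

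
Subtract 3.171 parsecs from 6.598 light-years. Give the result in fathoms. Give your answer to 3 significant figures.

6.598 ly = 3.41327 × 10^16 fathom and 3.171 pc = 5.35033 × 10^16 fathom.
3.41327 × 10^16 − 5.35033 × 10^16 ≈ -1.94 × 10^16 fathom.

-1.94 × 10^16 fathoms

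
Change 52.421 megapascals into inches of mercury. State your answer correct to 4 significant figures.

1 megapascal = 295.300 inHg.
So 52.421 × 295.300 ≈ 15480 inHg.

15480 inHg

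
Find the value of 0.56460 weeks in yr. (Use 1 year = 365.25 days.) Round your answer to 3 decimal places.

1 wk = 0.0191650 yr.
So 0.56460 × 0.0191650 ≈ 0.011 yr.

0.011 yr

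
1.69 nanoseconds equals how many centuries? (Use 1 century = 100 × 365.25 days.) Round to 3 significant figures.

5.36e-19 centuries

1 ns = 3.16881e-19 century.
Thus 1.69 × 3.16881e-19 ≈ 5.36e-19 century.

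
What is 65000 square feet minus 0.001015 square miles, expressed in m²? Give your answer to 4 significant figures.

65000 ft² = 6038.70 m² and 0.001015 mi² = 2628.84 m².
6038.70 − 2628.84 ≈ 3410 m².

3410 m²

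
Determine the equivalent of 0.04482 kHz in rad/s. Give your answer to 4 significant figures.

281.6 radians per second

1 kHz = 6283.19 rad/s.
So 0.04482 × 6283.19 ≈ 281.6 rad/s.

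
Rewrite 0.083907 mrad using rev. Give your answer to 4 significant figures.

1.335 × 10^-5 rev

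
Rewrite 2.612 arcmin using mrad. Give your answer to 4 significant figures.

0.7598 milliradians

1 arcminute = 0.290888 milliradians.
So 2.612 × 0.290888 ≈ 0.7598 mrad.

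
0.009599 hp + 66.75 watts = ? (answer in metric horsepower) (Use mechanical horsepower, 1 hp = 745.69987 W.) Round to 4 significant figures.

0.1005 metric horsepower

0.009599 hp = 0.00973213 PS and 66.75 W = 0.0907547 PS.
0.00973213 + 0.0907547 ≈ 0.1005 PS.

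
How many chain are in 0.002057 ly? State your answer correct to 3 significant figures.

9.67e+11 chain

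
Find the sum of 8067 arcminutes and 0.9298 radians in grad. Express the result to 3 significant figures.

209 grad

8067 arcmin = 149.389 grad and 0.9298 rad = 59.1929 grad.
149.389 + 59.1929 ≈ 209 grad.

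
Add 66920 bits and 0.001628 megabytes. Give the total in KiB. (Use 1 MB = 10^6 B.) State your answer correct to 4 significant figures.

9.759 KiB

66920 bit = 8.16895 KiB and 0.001628 MB = 1.58984 KiB.
8.16895 + 1.58984 ≈ 9.759 KiB.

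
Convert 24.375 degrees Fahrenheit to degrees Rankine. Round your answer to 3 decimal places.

484.045 °R

°R = °F + 459.67.
Applying the formula gives 484.045 °R.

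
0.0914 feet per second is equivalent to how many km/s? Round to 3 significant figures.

2.79 × 10^-5 km/s

1 ft/s = 0.000304800 kilometers per second.
0.0914 × 0.000304800 ≈ 2.79 × 10^-5 km/s.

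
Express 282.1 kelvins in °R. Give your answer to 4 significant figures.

507.8 °R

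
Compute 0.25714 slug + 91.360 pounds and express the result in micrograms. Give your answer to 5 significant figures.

4.5193e+10 micrograms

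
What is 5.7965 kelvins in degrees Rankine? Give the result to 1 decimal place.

10.4 degrees Rankine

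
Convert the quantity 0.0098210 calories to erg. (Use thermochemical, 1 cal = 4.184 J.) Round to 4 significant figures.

1 cal = 4.18400 × 10^7 ergs.
0.0098210 × 4.18400 × 10^7 ≈ 410900 erg.

410900 erg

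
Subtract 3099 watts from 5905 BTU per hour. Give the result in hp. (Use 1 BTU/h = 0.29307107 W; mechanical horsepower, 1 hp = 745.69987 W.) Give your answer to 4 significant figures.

-1.835 horsepower

5905 BTU/h = 2.32075 hp and 3099 W = 4.15583 hp.
2.32075 − 4.15583 ≈ -1.835 hp.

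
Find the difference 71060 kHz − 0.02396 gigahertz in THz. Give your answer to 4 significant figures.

4.710 × 10^-5 terahertz

71060 kHz = 7.10600 × 10^-5 THz and 0.02396 GHz = 2.39600 × 10^-5 THz.
7.10600 × 10^-5 − 2.39600 × 10^-5 ≈ 4.710 × 10^-5 THz.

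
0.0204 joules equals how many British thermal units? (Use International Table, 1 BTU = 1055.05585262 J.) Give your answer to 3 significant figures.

1.93 × 10^-5 British thermal units

1 J = 0.000947817 BTU.
0.0204 × 0.000947817 ≈ 1.93 × 10^-5 BTU.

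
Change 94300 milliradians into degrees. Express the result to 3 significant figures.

1 mrad = 0.0572958 °.
So 94300 × 0.0572958 ≈ 5400 °.

5400 °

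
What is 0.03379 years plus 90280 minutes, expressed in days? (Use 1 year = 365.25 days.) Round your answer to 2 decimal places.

75.04 d

0.03379 yr = 12.3418 d and 90280 min = 62.6944 d.
12.3418 + 62.6944 ≈ 75.04 d.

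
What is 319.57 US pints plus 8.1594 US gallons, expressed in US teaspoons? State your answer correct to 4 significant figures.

36950 US tsp

319.57 US pt = 30678.7 US tsp and 8.1594 US gal = 6266.42 US tsp.
30678.7 + 6266.42 ≈ 36950 US tsp.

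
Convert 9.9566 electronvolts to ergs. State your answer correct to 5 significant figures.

1 electronvolt = 1.60218 × 10^-12 ergs.
Then 9.9566 × 1.60218 × 10^-12 ≈ 1.5952 × 10^-11 erg.

1.5952 × 10^-11 erg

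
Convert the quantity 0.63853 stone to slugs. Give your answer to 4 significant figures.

1 st = 0.435133 slug.
0.63853 × 0.435133 ≈ 0.2778 slug.

0.2778 slugs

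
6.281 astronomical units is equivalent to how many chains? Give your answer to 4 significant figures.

4.671 × 10^10 chain

1 au = 7.43646 × 10^9 chains.
6.281 × 7.43646 × 10^9 ≈ 4.671 × 10^10 chain.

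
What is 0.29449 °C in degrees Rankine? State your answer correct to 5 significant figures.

492.20 °R

°R = (°C + 273.15) × 9/5.
Applying the formula gives 492.20 °R.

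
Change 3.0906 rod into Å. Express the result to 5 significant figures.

1.5543e+11 angstroms

1 rod = 5.02920e+10 Å.
3.0906 × 5.02920e+10 ≈ 1.5543e+11 Å.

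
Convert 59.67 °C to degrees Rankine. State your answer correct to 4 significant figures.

599.1 degrees Rankine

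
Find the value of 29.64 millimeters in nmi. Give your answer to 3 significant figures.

1.60 × 10^-5 nmi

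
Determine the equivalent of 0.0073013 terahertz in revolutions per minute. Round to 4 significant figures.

1 terahertz = 6.00000e+13 rpm.
Then 0.0073013 × 6.00000e+13 ≈ 4.381e+11 rpm.

4.381e+11 rpm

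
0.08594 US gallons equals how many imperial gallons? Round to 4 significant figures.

0.07156 imperial gallons

1 US gal = 0.832674 imp gal.
Then 0.08594 × 0.832674 ≈ 0.07156 imp gal.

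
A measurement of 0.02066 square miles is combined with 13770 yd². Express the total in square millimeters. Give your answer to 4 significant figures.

6.502e+10 mm²

0.02066 mi² = 5.35092e+10 mm² and 13770 yd² = 1.15135e+10 mm².
5.35092e+10 + 1.15135e+10 ≈ 6.502e+10 mm².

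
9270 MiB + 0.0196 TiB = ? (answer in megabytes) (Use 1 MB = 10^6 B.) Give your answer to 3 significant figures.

31300 MB

9270 MiB = 9720.30 MB and 0.0196 TiB = 21550.4 MB.
9720.30 + 21550.4 ≈ 31300 MB.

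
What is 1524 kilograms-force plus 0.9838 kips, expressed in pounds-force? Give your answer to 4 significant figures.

4344 pounds-force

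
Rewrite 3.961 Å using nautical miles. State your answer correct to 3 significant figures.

2.14e-13 nautical miles

1 Å = 5.39957e-14 nautical miles.
Thus 3.961 × 5.39957e-14 ≈ 2.14e-13 nmi.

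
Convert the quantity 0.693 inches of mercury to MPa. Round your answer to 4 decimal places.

1 inch of mercury = 0.00338639 MPa.
Thus 0.693 × 0.00338639 ≈ 0.0023 MPa.

0.0023 MPa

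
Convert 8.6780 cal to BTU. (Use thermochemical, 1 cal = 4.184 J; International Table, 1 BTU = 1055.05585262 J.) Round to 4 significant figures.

0.03441 BTU

1 calorie = 0.00396567 BTU.
8.6780 × 0.00396567 ≈ 0.03441 BTU.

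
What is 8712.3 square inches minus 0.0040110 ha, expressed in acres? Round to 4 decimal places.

8712.3 in² = 0.00138894 acre and 0.0040110 ha = 0.00991140 acre.
0.00138894 − 0.00991140 ≈ -0.0085 acre.

-0.0085 acres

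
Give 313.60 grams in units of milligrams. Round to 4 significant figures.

313600 mg

1 gram = 1000.00 mg.
Then 313.60 × 1000.00 ≈ 313600 mg.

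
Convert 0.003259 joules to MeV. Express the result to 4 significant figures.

1 joule = 6.24151 × 10^12 MeV.
So 0.003259 × 6.24151 × 10^12 ≈ 2.034 × 10^10 MeV.

2.034 × 10^10 MeV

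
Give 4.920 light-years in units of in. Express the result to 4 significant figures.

1.833e+18 inches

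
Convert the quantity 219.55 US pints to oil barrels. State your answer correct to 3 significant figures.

0.653 oil barrels

1 US pint = 0.00297619 bbl.
219.55 × 0.00297619 ≈ 0.653 bbl.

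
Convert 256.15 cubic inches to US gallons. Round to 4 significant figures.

1.109 US gal

1 in³ = 0.00432900 US gallons.
Thus 256.15 × 0.00432900 ≈ 1.109 US gal.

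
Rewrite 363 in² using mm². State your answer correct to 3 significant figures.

234000 mm²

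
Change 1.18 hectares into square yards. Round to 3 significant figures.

14100 yd²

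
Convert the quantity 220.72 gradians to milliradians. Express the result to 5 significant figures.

3467.1 milliradians

1 gradian = 15.7080 milliradians.
So 220.72 × 15.7080 ≈ 3467.1 mrad.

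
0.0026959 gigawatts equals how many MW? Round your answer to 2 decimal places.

2.70 MW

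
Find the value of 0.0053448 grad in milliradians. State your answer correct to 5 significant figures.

0.083956 mrad

1 grad = 15.7080 mrad.
So 0.0053448 × 15.7080 ≈ 0.083956 mrad.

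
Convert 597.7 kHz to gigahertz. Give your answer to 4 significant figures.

1 kilohertz = 1.00000e-6 GHz.
Thus 597.7 × 1.00000e-6 ≈ 0.0005977 GHz.

0.0005977 GHz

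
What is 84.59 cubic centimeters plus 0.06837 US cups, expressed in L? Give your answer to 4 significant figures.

84.59 cm³ = 0.0845900 L and 0.06837 US cup = 0.0161755 L.
0.0845900 + 0.0161755 ≈ 0.1008 L.

0.1008 L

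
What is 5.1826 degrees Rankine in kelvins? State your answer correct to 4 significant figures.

2.879 kelvins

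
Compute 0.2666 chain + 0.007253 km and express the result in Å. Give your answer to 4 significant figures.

0.2666 chain = 5.36314 × 10^10 Å and 0.007253 km = 7.25300 × 10^10 Å.
5.36314 × 10^10 + 7.25300 × 10^10 ≈ 1.262 × 10^11 Å.

1.262 × 10^11 angstroms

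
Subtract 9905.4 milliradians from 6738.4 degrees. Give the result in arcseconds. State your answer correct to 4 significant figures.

6738.4 ° = 2.42582e+7 arcsec and 9905.4 mrad = 2.04314e+6 arcsec.
2.42582e+7 − 2.04314e+6 ≈ 2.222e+7 arcsec.

2.222e+7 arcseconds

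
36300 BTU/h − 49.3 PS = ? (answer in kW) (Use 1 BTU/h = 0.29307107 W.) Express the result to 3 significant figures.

-25.6 kW

36300 BTU/h = 10.6385 kW and 49.3 PS = 36.2601 kW.
10.6385 − 36.2601 ≈ -25.6 kW.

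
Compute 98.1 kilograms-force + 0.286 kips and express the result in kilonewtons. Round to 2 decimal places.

2.23 kilonewtons

98.1 kgf = 0.962032 kN and 0.286 kip = 1.27219 kN.
0.962032 + 1.27219 ≈ 2.23 kN.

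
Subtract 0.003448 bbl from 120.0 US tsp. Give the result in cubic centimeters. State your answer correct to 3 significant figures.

120.0 US tsp = 591.471 cm³ and 0.003448 bbl = 548.188 cm³.
591.471 − 548.188 ≈ 43.3 cm³.

43.3 cubic centimeters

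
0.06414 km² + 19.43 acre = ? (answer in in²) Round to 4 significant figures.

2.213e+8 in²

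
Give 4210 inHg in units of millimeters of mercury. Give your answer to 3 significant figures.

1 inHg = 25.4000 mmHg.
Thus 4210 × 25.4000 ≈ 107000 mmHg.

107000 mmHg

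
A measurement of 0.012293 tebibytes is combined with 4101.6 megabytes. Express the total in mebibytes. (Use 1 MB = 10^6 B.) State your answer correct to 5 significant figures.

0.012293 TiB = 12890.1 MiB and 4101.6 MB = 3911.59 MiB.
12890.1 + 3911.59 ≈ 16802 MiB.

16802 MiB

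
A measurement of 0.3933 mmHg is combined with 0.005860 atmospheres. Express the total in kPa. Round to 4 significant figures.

0.3933 mmHg = 0.05243569 kPa and 0.005860 atm = 0.5937645 kPa.
0.05243569 + 0.5937645 ≈ 0.6462 kPa.

0.6462 kPa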